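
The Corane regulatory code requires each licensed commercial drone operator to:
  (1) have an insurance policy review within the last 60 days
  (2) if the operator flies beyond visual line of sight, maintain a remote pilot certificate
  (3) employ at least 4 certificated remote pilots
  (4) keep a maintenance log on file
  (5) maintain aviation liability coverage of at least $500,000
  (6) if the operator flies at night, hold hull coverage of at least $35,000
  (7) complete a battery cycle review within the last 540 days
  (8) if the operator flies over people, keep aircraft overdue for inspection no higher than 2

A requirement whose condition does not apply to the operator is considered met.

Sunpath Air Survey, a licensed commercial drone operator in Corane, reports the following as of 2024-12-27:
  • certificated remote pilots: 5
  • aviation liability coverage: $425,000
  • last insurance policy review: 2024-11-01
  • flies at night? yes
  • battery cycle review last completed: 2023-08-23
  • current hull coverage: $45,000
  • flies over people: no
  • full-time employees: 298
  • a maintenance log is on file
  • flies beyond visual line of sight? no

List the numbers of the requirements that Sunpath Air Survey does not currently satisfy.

5

1. insurance policy review 56 days ago vs limit 60 → met
2. condition 'flies beyond visual line of sight' does not hold → requirement n/a → met
3. certificated remote pilots 5 ≥ 4 → met
4. maintenance log present → met
5. aviation liability coverage $425,000 < $500,000 → not met
6. condition 'flies at night' holds; hull coverage $45,000 ≥ $35,000 → met
7. battery cycle review 492 days ago vs limit 540 → met
8. condition 'flies over people' does not hold → requirement n/a → met
Not met: 5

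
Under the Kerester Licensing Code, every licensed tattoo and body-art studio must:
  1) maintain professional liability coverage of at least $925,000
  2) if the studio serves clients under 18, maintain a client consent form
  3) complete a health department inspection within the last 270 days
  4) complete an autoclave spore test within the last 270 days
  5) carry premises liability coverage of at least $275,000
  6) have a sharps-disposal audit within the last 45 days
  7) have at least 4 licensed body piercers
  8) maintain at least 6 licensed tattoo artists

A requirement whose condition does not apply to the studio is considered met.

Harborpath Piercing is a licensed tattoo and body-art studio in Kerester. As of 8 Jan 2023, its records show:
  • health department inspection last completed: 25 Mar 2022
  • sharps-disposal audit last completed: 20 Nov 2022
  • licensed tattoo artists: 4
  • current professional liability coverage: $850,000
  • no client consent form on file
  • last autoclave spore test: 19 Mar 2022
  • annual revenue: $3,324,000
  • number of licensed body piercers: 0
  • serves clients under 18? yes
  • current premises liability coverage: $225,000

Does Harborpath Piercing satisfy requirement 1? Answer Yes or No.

1. professional liability coverage $850,000 < $925,000 → not met

No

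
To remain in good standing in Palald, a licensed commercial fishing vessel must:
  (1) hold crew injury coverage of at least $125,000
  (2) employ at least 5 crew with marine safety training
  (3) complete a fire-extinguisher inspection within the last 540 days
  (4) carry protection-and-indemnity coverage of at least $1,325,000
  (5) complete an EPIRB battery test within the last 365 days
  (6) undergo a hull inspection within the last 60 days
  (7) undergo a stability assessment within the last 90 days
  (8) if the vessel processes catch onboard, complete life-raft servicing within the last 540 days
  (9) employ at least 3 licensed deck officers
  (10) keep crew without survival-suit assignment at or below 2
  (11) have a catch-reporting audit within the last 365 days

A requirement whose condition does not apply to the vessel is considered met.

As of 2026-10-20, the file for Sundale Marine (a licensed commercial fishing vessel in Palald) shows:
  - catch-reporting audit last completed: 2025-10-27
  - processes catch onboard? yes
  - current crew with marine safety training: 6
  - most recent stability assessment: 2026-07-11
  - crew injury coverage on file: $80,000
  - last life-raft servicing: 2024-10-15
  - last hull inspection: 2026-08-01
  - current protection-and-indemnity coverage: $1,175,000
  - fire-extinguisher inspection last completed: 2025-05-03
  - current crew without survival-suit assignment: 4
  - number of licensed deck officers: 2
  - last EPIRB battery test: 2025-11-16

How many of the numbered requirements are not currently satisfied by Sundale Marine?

1. crew injury coverage $80,000 < $125,000 → not met
2. crew with marine safety training 6 ≥ 5 → met
3. fire-extinguisher inspection 535 days ago vs limit 540 → met
4. protection-and-indemnity coverage $1,175,000 < $1,325,000 → not met
5. EPIRB battery test 338 days ago vs limit 365 → met
6. hull inspection 80 days ago vs limit 60 → not met
7. stability assessment 101 days ago vs limit 90 → not met
8. condition 'processes catch onboard' holds; life-raft servicing 735 days ago vs limit 540 → not met
9. licensed deck officers 2 < 3 → not met
10. crew without survival-suit assignment 4 > 2 → not met
11. catch-reporting audit 358 days ago vs limit 365 → met
Not met: 7 of 11

7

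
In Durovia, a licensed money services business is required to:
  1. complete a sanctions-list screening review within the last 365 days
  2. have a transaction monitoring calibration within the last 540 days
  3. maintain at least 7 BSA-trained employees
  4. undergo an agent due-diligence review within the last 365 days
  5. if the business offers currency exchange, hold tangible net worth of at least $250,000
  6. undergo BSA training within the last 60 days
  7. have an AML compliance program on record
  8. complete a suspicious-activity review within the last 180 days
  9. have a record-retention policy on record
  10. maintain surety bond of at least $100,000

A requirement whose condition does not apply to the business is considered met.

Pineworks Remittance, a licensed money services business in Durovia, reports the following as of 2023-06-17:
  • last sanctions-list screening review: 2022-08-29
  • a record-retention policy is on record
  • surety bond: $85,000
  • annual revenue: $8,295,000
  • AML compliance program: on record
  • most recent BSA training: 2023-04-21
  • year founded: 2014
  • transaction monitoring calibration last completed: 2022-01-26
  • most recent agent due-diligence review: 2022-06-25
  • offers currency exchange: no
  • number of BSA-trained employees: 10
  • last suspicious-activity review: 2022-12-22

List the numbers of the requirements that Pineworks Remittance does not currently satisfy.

1. sanctions-list screening review 292 days ago vs limit 365 → met
2. transaction monitoring calibration 507 days ago vs limit 540 → met
3. BSA-trained employees 10 ≥ 7 → met
4. agent due-diligence review 357 days ago vs limit 365 → met
5. condition 'offers currency exchange' does not hold → requirement n/a → met
6. BSA training 57 days ago vs limit 60 → met
7. AML compliance program present → met
8. suspicious-activity review 177 days ago vs limit 180 → met
9. record-retention policy present → met
10. surety bond $85,000 < $100,000 → not met
Not met: 10

10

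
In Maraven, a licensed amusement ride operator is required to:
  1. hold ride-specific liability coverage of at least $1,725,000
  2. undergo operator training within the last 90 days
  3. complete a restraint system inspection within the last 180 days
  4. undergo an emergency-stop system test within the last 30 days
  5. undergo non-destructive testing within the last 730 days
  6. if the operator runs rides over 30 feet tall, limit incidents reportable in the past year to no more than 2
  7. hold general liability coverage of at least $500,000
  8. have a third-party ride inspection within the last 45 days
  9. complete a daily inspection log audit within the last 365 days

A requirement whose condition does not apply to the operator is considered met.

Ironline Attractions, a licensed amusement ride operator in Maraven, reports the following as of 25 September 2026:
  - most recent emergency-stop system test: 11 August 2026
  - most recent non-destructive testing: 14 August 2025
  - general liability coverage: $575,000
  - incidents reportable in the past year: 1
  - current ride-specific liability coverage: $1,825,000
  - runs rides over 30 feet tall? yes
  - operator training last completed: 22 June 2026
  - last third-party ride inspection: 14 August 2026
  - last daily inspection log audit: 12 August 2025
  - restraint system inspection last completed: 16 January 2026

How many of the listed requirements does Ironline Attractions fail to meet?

4

1. ride-specific liability coverage $1,825,000 ≥ $1,725,000 → met
2. operator training 95 days ago vs limit 90 → not met
3. restraint system inspection 252 days ago vs limit 180 → not met
4. emergency-stop system test 45 days ago vs limit 30 → not met
5. non-destructive testing 407 days ago vs limit 730 → met
6. condition 'runs rides over 30 feet tall' holds; incidents reportable in the past year 1 ≤ 2 → met
7. general liability coverage $575,000 ≥ $500,000 → met
8. third-party ride inspection 42 days ago vs limit 45 → met
9. daily inspection log audit 409 days ago vs limit 365 → not met
Not met: 4 of 9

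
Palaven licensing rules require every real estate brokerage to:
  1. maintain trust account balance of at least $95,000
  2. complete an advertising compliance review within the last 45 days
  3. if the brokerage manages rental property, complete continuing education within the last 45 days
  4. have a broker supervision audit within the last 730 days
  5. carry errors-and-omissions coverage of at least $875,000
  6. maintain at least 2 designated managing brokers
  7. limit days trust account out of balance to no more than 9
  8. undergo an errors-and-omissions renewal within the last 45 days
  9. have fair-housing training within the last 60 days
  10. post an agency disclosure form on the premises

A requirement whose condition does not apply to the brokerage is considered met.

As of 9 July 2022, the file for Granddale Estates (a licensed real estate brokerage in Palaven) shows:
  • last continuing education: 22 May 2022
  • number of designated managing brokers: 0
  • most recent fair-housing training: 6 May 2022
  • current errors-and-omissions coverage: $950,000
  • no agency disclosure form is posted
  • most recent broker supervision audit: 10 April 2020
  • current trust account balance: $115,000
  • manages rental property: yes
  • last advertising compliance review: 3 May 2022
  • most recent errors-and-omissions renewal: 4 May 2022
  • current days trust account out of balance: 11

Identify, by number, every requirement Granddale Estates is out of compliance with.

1. trust account balance $115,000 ≥ $95,000 → met
2. advertising compliance review 67 days ago vs limit 45 → not met
3. condition 'manages rental property' holds; continuing education 48 days ago vs limit 45 → not met
4. broker supervision audit 820 days ago vs limit 730 → not met
5. errors-and-omissions coverage $950,000 ≥ $875,000 → met
6. designated managing brokers 0 < 2 → not met
7. days trust account out of balance 11 > 9 → not met
8. errors-and-omissions renewal 66 days ago vs limit 45 → not met
9. fair-housing training 64 days ago vs limit 60 → not met
10. agency disclosure form absent → not met
Not met: 2, 3, 4, 6, 7, 8, 9, 10

2, 3, 4, 6, 7, 8, 9, 10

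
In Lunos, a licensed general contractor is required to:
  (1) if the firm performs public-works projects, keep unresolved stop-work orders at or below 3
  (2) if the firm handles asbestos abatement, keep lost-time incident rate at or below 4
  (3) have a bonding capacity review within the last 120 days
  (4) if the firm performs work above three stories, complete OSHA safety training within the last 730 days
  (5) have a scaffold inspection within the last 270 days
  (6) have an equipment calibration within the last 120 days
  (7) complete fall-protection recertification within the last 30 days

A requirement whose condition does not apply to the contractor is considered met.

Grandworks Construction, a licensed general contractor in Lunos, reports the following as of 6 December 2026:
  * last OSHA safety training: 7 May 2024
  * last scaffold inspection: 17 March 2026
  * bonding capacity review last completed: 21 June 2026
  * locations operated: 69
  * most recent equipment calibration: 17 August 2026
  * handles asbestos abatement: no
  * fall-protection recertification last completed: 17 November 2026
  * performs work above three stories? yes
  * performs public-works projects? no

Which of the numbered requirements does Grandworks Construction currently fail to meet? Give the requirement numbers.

1. condition 'performs public-works projects' does not hold → requirement n/a → met
2. condition 'handles asbestos abatement' does not hold → requirement n/a → met
3. bonding capacity review 168 days ago vs limit 120 → not met
4. condition 'performs work above three stories' holds; OSHA safety training 943 days ago vs limit 730 → not met
5. scaffold inspection 264 days ago vs limit 270 → met
6. equipment calibration 111 days ago vs limit 120 → met
7. fall-protection recertification 19 days ago vs limit 30 → met
Not met: 3, 4

3, 4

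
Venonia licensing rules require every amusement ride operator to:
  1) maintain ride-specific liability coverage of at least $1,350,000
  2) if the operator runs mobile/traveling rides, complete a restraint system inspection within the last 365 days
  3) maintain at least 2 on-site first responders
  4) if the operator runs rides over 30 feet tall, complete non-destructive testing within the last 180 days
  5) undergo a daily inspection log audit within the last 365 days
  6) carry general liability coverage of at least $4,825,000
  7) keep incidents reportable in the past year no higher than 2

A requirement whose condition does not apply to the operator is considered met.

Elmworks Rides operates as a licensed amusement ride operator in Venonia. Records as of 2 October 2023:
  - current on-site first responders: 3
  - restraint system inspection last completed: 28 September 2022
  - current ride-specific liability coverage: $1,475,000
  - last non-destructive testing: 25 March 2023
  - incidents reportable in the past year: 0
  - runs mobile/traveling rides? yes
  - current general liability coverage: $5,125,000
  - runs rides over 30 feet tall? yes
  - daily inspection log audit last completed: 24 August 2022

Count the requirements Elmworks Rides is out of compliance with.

1. ride-specific liability coverage $1,475,000 ≥ $1,350,000 → met
2. condition 'runs mobile/traveling rides' holds; restraint system inspection 369 days ago vs limit 365 → not met
3. on-site first responders 3 ≥ 2 → met
4. condition 'runs rides over 30 feet tall' holds; non-destructive testing 191 days ago vs limit 180 → not met
5. daily inspection log audit 404 days ago vs limit 365 → not met
6. general liability coverage $5,125,000 ≥ $4,825,000 → met
7. incidents reportable in the past year 0 ≤ 2 → met
Not met: 3 of 7

3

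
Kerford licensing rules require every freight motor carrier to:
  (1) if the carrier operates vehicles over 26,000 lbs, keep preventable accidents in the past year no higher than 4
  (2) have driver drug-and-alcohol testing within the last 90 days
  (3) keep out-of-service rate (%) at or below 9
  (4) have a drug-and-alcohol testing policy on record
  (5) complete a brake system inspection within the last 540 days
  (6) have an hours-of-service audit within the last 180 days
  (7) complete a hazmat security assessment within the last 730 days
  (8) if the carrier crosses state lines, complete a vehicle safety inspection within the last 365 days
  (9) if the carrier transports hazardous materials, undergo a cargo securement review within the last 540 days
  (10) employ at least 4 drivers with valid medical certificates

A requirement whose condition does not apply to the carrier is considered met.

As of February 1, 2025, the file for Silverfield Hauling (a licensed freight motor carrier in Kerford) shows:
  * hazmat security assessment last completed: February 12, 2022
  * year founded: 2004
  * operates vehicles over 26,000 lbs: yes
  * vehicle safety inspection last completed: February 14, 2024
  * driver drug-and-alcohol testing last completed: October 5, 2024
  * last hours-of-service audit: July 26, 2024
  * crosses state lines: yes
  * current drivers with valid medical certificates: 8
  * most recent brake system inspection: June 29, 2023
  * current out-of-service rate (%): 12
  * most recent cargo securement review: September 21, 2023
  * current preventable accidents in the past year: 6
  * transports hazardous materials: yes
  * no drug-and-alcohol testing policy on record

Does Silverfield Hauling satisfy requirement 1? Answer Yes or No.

No

1. condition 'operates vehicles over 26,000 lbs' holds; preventable accidents in the past year 6 > 4 → not met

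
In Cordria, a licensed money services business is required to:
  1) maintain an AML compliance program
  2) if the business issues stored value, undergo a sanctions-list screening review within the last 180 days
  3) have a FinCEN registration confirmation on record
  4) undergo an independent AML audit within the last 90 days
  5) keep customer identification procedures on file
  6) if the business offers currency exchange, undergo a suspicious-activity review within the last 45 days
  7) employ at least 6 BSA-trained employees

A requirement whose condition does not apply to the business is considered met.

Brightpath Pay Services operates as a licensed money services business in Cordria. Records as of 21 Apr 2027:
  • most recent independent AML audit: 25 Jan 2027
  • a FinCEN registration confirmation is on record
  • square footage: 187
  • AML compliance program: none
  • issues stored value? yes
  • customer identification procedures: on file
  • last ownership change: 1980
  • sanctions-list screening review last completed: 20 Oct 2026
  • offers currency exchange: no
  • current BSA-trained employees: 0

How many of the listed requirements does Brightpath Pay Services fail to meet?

1. AML compliance program absent → not met
2. condition 'issues stored value' holds; sanctions-list screening review 183 days ago vs limit 180 → not met
3. FinCEN registration confirmation present → met
4. independent AML audit 86 days ago vs limit 90 → met
5. customer identification procedures present → met
6. condition 'offers currency exchange' does not hold → requirement n/a → met
7. BSA-trained employees 0 < 6 → not met
Not met: 3 of 7

3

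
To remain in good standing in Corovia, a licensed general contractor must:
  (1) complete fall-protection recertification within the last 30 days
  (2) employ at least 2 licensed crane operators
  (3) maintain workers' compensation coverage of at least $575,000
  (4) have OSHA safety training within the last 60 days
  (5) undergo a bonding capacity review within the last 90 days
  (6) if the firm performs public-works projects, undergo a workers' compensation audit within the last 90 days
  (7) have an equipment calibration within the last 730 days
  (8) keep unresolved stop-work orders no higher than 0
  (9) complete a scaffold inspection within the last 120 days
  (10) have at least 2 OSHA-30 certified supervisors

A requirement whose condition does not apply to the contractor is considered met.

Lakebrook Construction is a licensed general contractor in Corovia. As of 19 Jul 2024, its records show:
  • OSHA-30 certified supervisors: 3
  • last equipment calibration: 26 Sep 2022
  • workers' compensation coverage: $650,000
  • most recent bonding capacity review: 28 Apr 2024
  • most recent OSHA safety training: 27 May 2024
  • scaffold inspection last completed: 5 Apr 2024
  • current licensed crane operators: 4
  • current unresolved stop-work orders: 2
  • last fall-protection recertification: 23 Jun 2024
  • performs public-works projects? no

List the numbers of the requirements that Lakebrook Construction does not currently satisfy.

8

1. fall-protection recertification 26 days ago vs limit 30 → met
2. licensed crane operators 4 ≥ 2 → met
3. workers' compensation coverage $650,000 ≥ $575,000 → met
4. OSHA safety training 53 days ago vs limit 60 → met
5. bonding capacity review 82 days ago vs limit 90 → met
6. condition 'performs public-works projects' does not hold → requirement n/a → met
7. equipment calibration 662 days ago vs limit 730 → met
8. unresolved stop-work orders 2 > 0 → not met
9. scaffold inspection 105 days ago vs limit 120 → met
10. OSHA-30 certified supervisors 3 ≥ 2 → met
Not met: 8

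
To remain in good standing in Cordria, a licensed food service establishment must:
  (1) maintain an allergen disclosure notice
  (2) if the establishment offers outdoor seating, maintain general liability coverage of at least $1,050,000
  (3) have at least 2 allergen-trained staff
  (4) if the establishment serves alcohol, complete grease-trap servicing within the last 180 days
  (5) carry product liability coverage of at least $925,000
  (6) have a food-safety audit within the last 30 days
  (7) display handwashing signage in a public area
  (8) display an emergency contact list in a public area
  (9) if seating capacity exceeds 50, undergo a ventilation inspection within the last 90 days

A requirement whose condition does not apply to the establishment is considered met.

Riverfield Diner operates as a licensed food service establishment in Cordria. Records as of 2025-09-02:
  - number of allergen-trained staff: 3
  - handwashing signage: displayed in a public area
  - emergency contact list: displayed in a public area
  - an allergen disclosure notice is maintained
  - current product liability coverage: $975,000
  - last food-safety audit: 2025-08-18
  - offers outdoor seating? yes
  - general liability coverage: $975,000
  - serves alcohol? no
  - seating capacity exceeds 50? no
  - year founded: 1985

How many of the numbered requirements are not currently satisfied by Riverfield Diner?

1. allergen disclosure notice present → met
2. condition 'offers outdoor seating' holds; general liability coverage $975,000 < $1,050,000 → not met
3. allergen-trained staff 3 ≥ 2 → met
4. condition 'serves alcohol' does not hold → requirement n/a → met
5. product liability coverage $975,000 ≥ $925,000 → met
6. food-safety audit 15 days ago vs limit 30 → met
7. handwashing signage present → met
8. emergency contact list present → met
9. condition 'seating capacity exceeds 50' does not hold → requirement n/a → met
Not met: 1 of 9

1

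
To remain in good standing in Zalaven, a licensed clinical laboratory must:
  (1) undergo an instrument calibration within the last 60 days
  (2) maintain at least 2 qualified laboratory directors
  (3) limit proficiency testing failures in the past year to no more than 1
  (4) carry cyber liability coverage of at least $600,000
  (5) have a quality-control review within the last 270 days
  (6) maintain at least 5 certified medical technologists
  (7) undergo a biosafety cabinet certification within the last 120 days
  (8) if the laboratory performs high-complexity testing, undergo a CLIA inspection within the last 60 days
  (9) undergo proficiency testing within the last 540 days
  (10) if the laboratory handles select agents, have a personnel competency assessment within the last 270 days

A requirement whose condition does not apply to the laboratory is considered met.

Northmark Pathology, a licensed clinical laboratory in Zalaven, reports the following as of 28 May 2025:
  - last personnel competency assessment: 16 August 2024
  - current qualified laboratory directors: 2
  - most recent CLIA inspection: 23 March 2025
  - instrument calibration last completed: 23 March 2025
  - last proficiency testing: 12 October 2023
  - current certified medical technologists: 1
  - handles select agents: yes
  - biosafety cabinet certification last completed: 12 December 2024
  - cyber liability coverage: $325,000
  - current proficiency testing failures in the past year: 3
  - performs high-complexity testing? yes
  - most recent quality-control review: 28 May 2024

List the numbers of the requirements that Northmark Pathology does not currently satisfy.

1, 3, 4, 5, 6, 7, 8, 9, 10

1. instrument calibration 66 days ago vs limit 60 → not met
2. qualified laboratory directors 2 ≥ 2 → met
3. proficiency testing failures in the past year 3 > 1 → not met
4. cyber liability coverage $325,000 < $600,000 → not met
5. quality-control review 365 days ago vs limit 270 → not met
6. certified medical technologists 1 < 5 → not met
7. biosafety cabinet certification 167 days ago vs limit 120 → not met
8. condition 'performs high-complexity testing' holds; CLIA inspection 66 days ago vs limit 60 → not met
9. proficiency testing 594 days ago vs limit 540 → not met
10. condition 'handles select agents' holds; personnel competency assessment 285 days ago vs limit 270 → not met
Not met: 1, 3, 4, 5, 6, 7, 8, 9, 10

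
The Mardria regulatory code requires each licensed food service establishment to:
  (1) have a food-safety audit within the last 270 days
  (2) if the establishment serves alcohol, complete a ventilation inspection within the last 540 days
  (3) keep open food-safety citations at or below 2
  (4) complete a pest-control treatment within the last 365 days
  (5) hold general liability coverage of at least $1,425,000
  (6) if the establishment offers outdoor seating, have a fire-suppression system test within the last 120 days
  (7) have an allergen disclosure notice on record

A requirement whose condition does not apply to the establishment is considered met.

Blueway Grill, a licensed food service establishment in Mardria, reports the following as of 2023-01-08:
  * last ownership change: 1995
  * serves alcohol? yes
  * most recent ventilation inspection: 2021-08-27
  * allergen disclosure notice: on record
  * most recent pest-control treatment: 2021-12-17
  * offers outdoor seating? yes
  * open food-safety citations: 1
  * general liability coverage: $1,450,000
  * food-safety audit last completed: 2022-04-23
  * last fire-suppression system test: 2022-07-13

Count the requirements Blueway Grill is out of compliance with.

2

1. food-safety audit 260 days ago vs limit 270 → met
2. condition 'serves alcohol' holds; ventilation inspection 499 days ago vs limit 540 → met
3. open food-safety citations 1 ≤ 2 → met
4. pest-control treatment 387 days ago vs limit 365 → not met
5. general liability coverage $1,450,000 ≥ $1,425,000 → met
6. condition 'offers outdoor seating' holds; fire-suppression system test 179 days ago vs limit 120 → not met
7. allergen disclosure notice present → met
Not met: 2 of 7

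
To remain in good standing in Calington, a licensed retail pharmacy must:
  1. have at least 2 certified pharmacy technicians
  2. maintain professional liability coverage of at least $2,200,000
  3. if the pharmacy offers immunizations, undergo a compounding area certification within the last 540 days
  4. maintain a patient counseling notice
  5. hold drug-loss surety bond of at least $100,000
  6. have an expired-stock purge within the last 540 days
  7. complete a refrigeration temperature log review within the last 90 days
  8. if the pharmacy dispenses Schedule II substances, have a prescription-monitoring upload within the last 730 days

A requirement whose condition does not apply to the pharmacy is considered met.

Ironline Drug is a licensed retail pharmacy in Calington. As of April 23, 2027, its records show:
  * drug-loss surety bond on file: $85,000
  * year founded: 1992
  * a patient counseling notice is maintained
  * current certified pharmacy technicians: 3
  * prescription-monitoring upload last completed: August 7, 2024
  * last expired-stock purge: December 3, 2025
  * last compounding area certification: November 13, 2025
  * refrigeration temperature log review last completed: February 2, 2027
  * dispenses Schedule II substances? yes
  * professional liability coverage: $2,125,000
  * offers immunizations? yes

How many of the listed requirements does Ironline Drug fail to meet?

1. certified pharmacy technicians 3 ≥ 2 → met
2. professional liability coverage $2,125,000 < $2,200,000 → not met
3. condition 'offers immunizations' holds; compounding area certification 526 days ago vs limit 540 → met
4. patient counseling notice present → met
5. drug-loss surety bond $85,000 < $100,000 → not met
6. expired-stock purge 506 days ago vs limit 540 → met
7. refrigeration temperature log review 80 days ago vs limit 90 → met
8. condition 'dispenses Schedule II substances' holds; prescription-monitoring upload 989 days ago vs limit 730 → not met
Not met: 3 of 8

3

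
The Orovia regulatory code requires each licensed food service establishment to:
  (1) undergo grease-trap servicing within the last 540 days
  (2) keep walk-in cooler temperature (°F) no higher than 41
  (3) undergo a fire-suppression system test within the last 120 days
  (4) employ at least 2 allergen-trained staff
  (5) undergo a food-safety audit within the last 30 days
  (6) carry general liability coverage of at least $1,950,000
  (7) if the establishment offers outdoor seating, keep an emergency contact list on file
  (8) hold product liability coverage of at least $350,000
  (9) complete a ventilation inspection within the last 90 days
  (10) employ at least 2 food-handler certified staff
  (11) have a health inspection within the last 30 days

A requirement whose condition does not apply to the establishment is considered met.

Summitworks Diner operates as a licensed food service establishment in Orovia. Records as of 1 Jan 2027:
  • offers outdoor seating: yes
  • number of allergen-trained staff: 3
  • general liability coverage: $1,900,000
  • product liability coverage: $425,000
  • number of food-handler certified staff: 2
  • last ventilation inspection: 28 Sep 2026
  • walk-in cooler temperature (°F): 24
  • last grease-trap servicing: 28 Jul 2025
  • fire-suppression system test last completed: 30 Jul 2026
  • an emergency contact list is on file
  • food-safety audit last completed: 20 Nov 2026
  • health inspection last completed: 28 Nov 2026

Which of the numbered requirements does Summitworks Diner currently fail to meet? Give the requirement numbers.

3, 5, 6, 9, 11

1. grease-trap servicing 522 days ago vs limit 540 → met
2. walk-in cooler temperature (°F) 24 ≤ 41 → met
3. fire-suppression system test 155 days ago vs limit 120 → not met
4. allergen-trained staff 3 ≥ 2 → met
5. food-safety audit 42 days ago vs limit 30 → not met
6. general liability coverage $1,900,000 < $1,950,000 → not met
7. condition 'offers outdoor seating' holds; emergency contact list present → met
8. product liability coverage $425,000 ≥ $350,000 → met
9. ventilation inspection 95 days ago vs limit 90 → not met
10. food-handler certified staff 2 ≥ 2 → met
11. health inspection 34 days ago vs limit 30 → not met
Not met: 3, 5, 6, 9, 11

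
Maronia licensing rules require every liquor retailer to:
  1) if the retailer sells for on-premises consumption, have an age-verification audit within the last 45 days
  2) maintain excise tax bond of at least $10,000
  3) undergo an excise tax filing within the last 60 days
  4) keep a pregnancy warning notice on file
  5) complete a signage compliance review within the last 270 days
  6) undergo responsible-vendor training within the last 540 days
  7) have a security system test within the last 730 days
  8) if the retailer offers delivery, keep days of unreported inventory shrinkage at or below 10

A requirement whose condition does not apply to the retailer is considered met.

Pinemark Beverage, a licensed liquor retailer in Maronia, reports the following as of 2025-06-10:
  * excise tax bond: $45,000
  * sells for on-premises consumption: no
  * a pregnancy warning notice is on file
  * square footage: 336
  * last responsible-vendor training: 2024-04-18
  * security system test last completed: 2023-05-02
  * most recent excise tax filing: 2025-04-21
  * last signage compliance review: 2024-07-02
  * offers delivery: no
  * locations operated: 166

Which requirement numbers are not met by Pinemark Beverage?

5, 7

1. condition 'sells for on-premises consumption' does not hold → requirement n/a → met
2. excise tax bond $45,000 ≥ $10,000 → met
3. excise tax filing 50 days ago vs limit 60 → met
4. pregnancy warning notice present → met
5. signage compliance review 343 days ago vs limit 270 → not met
6. responsible-vendor training 418 days ago vs limit 540 → met
7. security system test 770 days ago vs limit 730 → not met
8. condition 'offers delivery' does not hold → requirement n/a → met
Not met: 5, 7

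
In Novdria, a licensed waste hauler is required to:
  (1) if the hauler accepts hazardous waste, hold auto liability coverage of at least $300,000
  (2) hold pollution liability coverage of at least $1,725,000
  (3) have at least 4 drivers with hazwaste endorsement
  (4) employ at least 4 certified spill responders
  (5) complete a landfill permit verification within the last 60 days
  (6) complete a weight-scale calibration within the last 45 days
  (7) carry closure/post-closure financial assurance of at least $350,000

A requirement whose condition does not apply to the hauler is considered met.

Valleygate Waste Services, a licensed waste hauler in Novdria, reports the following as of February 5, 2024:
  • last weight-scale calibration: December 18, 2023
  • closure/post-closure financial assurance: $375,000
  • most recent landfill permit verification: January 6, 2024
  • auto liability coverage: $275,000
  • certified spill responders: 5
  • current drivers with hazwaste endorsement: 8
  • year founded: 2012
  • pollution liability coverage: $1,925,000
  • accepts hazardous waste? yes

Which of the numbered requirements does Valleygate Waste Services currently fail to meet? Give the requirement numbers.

1, 6

1. condition 'accepts hazardous waste' holds; auto liability coverage $275,000 < $300,000 → not met
2. pollution liability coverage $1,925,000 ≥ $1,725,000 → met
3. drivers with hazwaste endorsement 8 ≥ 4 → met
4. certified spill responders 5 ≥ 4 → met
5. landfill permit verification 30 days ago vs limit 60 → met
6. weight-scale calibration 49 days ago vs limit 45 → not met
7. closure/post-closure financial assurance $375,000 ≥ $350,000 → met
Not met: 1, 6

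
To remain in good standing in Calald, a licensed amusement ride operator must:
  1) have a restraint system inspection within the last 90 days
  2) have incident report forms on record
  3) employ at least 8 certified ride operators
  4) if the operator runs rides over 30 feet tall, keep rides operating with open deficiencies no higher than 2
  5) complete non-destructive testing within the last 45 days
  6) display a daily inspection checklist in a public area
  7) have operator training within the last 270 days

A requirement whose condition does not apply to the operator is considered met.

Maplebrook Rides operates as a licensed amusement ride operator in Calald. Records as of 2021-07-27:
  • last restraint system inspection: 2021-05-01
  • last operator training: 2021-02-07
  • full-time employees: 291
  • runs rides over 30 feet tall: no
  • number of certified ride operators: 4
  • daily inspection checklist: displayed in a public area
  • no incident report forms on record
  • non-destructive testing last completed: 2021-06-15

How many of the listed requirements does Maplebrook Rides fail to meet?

1. restraint system inspection 87 days ago vs limit 90 → met
2. incident report forms absent → not met
3. certified ride operators 4 < 8 → not met
4. condition 'runs rides over 30 feet tall' does not hold → requirement n/a → met
5. non-destructive testing 42 days ago vs limit 45 → met
6. daily inspection checklist present → met
7. operator training 170 days ago vs limit 270 → met
Not met: 2 of 7

2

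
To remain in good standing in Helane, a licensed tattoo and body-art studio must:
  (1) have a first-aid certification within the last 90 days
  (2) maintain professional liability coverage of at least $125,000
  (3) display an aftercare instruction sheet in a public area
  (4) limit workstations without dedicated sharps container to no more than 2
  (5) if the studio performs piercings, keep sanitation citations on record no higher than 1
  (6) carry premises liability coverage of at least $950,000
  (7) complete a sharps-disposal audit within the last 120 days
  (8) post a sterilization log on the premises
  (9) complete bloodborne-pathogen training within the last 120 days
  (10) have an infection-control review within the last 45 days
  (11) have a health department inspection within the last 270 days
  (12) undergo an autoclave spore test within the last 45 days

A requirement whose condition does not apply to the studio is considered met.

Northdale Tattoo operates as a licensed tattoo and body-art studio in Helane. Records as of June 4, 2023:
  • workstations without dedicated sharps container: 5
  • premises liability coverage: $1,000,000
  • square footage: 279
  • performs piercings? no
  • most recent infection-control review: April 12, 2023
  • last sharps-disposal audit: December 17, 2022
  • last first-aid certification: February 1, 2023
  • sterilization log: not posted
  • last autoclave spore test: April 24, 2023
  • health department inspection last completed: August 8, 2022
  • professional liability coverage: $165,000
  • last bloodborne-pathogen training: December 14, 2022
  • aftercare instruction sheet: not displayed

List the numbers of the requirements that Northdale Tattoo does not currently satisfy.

1. first-aid certification 123 days ago vs limit 90 → not met
2. professional liability coverage $165,000 ≥ $125,000 → met
3. aftercare instruction sheet absent → not met
4. workstations without dedicated sharps container 5 > 2 → not met
5. condition 'performs piercings' does not hold → requirement n/a → met
6. premises liability coverage $1,000,000 ≥ $950,000 → met
7. sharps-disposal audit 169 days ago vs limit 120 → not met
8. sterilization log absent → not met
9. bloodborne-pathogen training 172 days ago vs limit 120 → not met
10. infection-control review 53 days ago vs limit 45 → not met
11. health department inspection 300 days ago vs limit 270 → not met
12. autoclave spore test 41 days ago vs limit 45 → met
Not met: 1, 3, 4, 7, 8, 9, 10, 11

1, 3, 4, 7, 8, 9, 10, 11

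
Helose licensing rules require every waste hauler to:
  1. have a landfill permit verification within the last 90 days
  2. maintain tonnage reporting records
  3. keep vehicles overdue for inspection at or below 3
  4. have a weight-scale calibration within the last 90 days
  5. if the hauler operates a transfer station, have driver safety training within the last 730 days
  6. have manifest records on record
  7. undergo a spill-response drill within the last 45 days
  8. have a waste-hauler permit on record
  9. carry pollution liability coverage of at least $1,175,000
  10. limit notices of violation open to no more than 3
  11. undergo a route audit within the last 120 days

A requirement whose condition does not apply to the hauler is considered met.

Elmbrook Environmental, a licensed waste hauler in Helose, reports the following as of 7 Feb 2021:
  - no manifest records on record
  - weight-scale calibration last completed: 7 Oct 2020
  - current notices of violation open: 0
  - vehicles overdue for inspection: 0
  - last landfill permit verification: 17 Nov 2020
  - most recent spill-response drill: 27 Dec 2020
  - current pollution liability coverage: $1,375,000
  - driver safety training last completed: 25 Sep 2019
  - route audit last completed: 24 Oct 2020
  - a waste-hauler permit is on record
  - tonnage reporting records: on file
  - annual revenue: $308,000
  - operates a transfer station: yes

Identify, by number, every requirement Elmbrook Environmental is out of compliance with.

1. landfill permit verification 82 days ago vs limit 90 → met
2. tonnage reporting records present → met
3. vehicles overdue for inspection 0 ≤ 3 → met
4. weight-scale calibration 123 days ago vs limit 90 → not met
5. condition 'operates a transfer station' holds; driver safety training 501 days ago vs limit 730 → met
6. manifest records absent → not met
7. spill-response drill 42 days ago vs limit 45 → met
8. waste-hauler permit present → met
9. pollution liability coverage $1,375,000 ≥ $1,175,000 → met
10. notices of violation open 0 ≤ 3 → met
11. route audit 106 days ago vs limit 120 → met
Not met: 4, 6

4, 6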